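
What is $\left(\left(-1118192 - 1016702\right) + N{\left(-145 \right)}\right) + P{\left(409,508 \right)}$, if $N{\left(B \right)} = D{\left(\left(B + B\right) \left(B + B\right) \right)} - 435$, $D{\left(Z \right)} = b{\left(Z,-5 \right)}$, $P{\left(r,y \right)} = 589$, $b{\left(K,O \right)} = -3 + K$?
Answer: $-2050643$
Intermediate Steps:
$D{\left(Z \right)} = -3 + Z$
$N{\left(B \right)} = -438 + 4 B^{2}$ ($N{\left(B \right)} = \left(-3 + \left(B + B\right) \left(B + B\right)\right) - 435 = \left(-3 + 2 B 2 B\right) - 435 = \left(-3 + 4 B^{2}\right) - 435 = -438 + 4 B^{2}$)
$\left(\left(-1118192 - 1016702\right) + N{\left(-145 \right)}\right) + P{\left(409,508 \right)} = \left(\left(-1118192 - 1016702\right) - \left(438 - 4 \left(-145\right)^{2}\right)\right) + 589 = \left(-2134894 + \left(-438 + 4 \cdot 21025\right)\right) + 589 = \left(-2134894 + \left(-438 + 84100\right)\right) + 589 = \left(-2134894 + 83662\right) + 589 = -2051232 + 589 = -2050643$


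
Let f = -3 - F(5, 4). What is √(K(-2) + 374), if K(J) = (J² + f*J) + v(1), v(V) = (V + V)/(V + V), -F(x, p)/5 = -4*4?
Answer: √545 ≈ 23.345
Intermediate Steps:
F(x, p) = 80 (F(x, p) = -(-20)*4 = -5*(-16) = 80)
f = -83 (f = -3 - 1*80 = -3 - 80 = -83)
v(V) = 1 (v(V) = (2*V)/((2*V)) = (2*V)*(1/(2*V)) = 1)
K(J) = 1 + J² - 83*J (K(J) = (J² - 83*J) + 1 = 1 + J² - 83*J)
√(K(-2) + 374) = √((1 + (-2)² - 83*(-2)) + 374) = √((1 + 4 + 166) + 374) = √(171 + 374) = √545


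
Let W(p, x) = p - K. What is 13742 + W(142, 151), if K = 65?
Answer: 13819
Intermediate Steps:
W(p, x) = -65 + p (W(p, x) = p - 1*65 = p - 65 = -65 + p)
13742 + W(142, 151) = 13742 + (-65 + 142) = 13742 + 77 = 13819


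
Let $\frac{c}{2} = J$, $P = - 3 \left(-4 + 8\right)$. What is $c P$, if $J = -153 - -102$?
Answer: $1224$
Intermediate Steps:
$J = -51$ ($J = -153 + 102 = -51$)
$P = -12$ ($P = \left(-3\right) 4 = -12$)
$c = -102$ ($c = 2 \left(-51\right) = -102$)
$c P = \left(-102\right) \left(-12\right) = 1224$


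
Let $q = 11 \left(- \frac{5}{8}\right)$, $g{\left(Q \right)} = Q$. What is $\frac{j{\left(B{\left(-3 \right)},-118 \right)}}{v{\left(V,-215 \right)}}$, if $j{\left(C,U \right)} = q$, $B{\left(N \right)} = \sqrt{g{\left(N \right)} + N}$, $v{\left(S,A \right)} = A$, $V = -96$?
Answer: $\frac{11}{344} \approx 0.031977$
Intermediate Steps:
$B{\left(N \right)} = \sqrt{2} \sqrt{N}$ ($B{\left(N \right)} = \sqrt{N + N} = \sqrt{2 N} = \sqrt{2} \sqrt{N}$)
$q = - \frac{55}{8}$ ($q = 11 \left(\left(-5\right) \frac{1}{8}\right) = 11 \left(- \frac{5}{8}\right) = - \frac{55}{8} \approx -6.875$)
$j{\left(C,U \right)} = - \frac{55}{8}$
$\frac{j{\left(B{\left(-3 \right)},-118 \right)}}{v{\left(V,-215 \right)}} = - \frac{55}{8 \left(-215\right)} = \left(- \frac{55}{8}\right) \left(- \frac{1}{215}\right) = \frac{11}{344}$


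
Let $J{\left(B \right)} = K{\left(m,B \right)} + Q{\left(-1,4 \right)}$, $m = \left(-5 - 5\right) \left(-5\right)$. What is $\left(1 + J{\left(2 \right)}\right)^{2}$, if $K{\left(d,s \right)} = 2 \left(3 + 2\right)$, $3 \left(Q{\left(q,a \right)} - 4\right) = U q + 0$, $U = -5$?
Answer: $\frac{2500}{9} \approx 277.78$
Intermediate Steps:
$Q{\left(q,a \right)} = 4 - \frac{5 q}{3}$ ($Q{\left(q,a \right)} = 4 + \frac{- 5 q + 0}{3} = 4 + \frac{\left(-5\right) q}{3} = 4 - \frac{5 q}{3}$)
$m = 50$ ($m = \left(-10\right) \left(-5\right) = 50$)
$K{\left(d,s \right)} = 10$ ($K{\left(d,s \right)} = 2 \cdot 5 = 10$)
$J{\left(B \right)} = \frac{47}{3}$ ($J{\left(B \right)} = 10 + \left(4 - - \frac{5}{3}\right) = 10 + \left(4 + \frac{5}{3}\right) = 10 + \frac{17}{3} = \frac{47}{3}$)
$\left(1 + J{\left(2 \right)}\right)^{2} = \left(1 + \frac{47}{3}\right)^{2} = \left(\frac{50}{3}\right)^{2} = \frac{2500}{9}$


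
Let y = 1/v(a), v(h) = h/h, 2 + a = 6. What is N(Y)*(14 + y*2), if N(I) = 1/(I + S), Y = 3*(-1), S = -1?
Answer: -4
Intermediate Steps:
a = 4 (a = -2 + 6 = 4)
v(h) = 1
Y = -3
y = 1 (y = 1/1 = 1)
N(I) = 1/(-1 + I) (N(I) = 1/(I - 1) = 1/(-1 + I))
N(Y)*(14 + y*2) = (14 + 1*2)/(-1 - 3) = (14 + 2)/(-4) = -¼*16 = -4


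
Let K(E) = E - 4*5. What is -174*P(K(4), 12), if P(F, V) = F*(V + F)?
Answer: -11136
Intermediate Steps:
K(E) = -20 + E (K(E) = E - 20 = -20 + E)
P(F, V) = F*(F + V)
-174*P(K(4), 12) = -174*(-20 + 4)*((-20 + 4) + 12) = -(-2784)*(-16 + 12) = -(-2784)*(-4) = -174*64 = -11136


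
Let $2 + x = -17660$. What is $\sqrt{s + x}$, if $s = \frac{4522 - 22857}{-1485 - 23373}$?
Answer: $\frac{i \sqrt{1212583351682}}{8286} \approx 132.9 i$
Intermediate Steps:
$x = -17662$ ($x = -2 - 17660 = -17662$)
$s = \frac{18335}{24858}$ ($s = - \frac{18335}{-24858} = \left(-18335\right) \left(- \frac{1}{24858}\right) = \frac{18335}{24858} \approx 0.73759$)
$\sqrt{s + x} = \sqrt{\frac{18335}{24858} - 17662} = \sqrt{- \frac{439023661}{24858}} = \frac{i \sqrt{1212583351682}}{8286}$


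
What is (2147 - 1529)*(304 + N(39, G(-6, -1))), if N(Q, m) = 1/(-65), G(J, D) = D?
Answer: 12211062/65 ≈ 1.8786e+5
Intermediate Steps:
N(Q, m) = -1/65 (N(Q, m) = 1*(-1/65) = -1/65)
(2147 - 1529)*(304 + N(39, G(-6, -1))) = (2147 - 1529)*(304 - 1/65) = 618*(19759/65) = 12211062/65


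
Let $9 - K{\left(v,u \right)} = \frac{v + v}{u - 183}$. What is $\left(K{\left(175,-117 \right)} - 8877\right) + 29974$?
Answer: $\frac{126643}{6} \approx 21107.0$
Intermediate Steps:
$K{\left(v,u \right)} = 9 - \frac{2 v}{-183 + u}$ ($K{\left(v,u \right)} = 9 - \frac{v + v}{u - 183} = 9 - \frac{2 v}{-183 + u}$)
$\left(K{\left(175,-117 \right)} - 8877\right) + 29974 = \left(\frac{-1647 - 350 + 9 \left(-117\right)}{-183 - 117} - 8877\right) + 29974 = \left(\frac{-1647 - 350 - 1053}{-300} - 8877\right) + 29974 = \left(\left(- \frac{1}{300}\right) \left(-3050\right) - 8877\right) + 29974 = \left(\frac{61}{6} - 8877\right) + 29974 = - \frac{53201}{6} + 29974 = \frac{126643}{6}$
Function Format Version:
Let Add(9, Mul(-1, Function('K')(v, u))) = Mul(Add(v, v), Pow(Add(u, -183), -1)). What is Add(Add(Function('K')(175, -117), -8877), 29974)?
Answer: Rational(126643, 6) ≈ 21107.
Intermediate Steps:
Function('K')(v, u) = Add(9, Mul(-2, v, Pow(Add(-183, u), -1))) (Function('K')(v, u) = Add(9, Mul(-1, Mul(Add(v, v), Pow(Add(u, -183), -1)))) = Add(9, Mul(-1, Mul(Mul(2, v), Pow(Add(-183, u), -1)))) = Add(9, Mul(-1, Mul(2, v, Pow(Add(-183, u), -1)))) = Add(9, Mul(-2, v, Pow(Add(-183, u), -1))))
Add(Add(Function('K')(175, -117), -8877), 29974) = Add(Add(Mul(Pow(Add(-183, -117), -1), Add(-1647, Mul(-2, 175), Mul(9, -117))), -8877), 29974) = Add(Add(Mul(Pow(-300, -1), Add(-1647, -350, -1053)), -8877), 29974) = Add(Add(Mul(Rational(-1, 300), -3050), -8877), 29974) = Add(Add(Rational(61, 6), -8877), 29974) = Add(Rational(-53201, 6), 29974) = Rational(126643, 6)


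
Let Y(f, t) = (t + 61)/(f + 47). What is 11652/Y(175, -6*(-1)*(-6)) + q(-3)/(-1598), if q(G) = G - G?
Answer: 2586744/25 ≈ 1.0347e+5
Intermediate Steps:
Y(f, t) = (61 + t)/(47 + f)
q(G) = 0
11652/Y(175, -6*(-1)*(-6)) + q(-3)/(-1598) = 11652/(((61 - 6*(-1)*(-6))/(47 + 175))) + 0/(-1598) = 11652/(((61 + 6*(-6))/222)) + 0*(-1/1598) = 11652/(((61 - 36)/222)) + 0 = 11652/(((1/222)*25)) + 0 = 11652/(25/222) + 0 = 11652*(222/25) + 0 = 2586744/25 + 0 = 2586744/25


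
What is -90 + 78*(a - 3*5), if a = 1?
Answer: -1182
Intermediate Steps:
-90 + 78*(a - 3*5) = -90 + 78*(1 - 3*5) = -90 + 78*(1 - 15) = -90 + 78*(-14) = -90 - 1092 = -1182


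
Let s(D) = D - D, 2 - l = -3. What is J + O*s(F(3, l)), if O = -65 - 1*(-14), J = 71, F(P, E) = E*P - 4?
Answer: 71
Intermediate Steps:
l = 5 (l = 2 - 1*(-3) = 2 + 3 = 5)
F(P, E) = -4 + E*P
s(D) = 0
O = -51 (O = -65 + 14 = -51)
J + O*s(F(3, l)) = 71 - 51*0 = 71 + 0 = 71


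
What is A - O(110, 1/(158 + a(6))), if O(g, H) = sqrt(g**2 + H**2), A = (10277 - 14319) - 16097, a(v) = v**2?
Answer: -20139 - sqrt(455395601)/194 ≈ -20249.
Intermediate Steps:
A = -20139 (A = -4042 - 16097 = -20139)
O(g, H) = sqrt(H**2 + g**2)
A - O(110, 1/(158 + a(6))) = -20139 - sqrt((1/(158 + 6**2))**2 + 110**2) = -20139 - sqrt((1/(158 + 36))**2 + 12100) = -20139 - sqrt((1/194)**2 + 12100) = -20139 - sqrt(1/37636 + 12100) = -20139 - sqrt(455395601/37636) = -20139 - sqrt(455395601)/194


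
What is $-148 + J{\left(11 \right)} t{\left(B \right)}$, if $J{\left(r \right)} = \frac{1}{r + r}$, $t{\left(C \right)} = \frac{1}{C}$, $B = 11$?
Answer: $- \frac{35815}{242} \approx -148.0$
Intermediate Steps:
$J{\left(r \right)} = \frac{1}{2 r}$
$-148 + J{\left(11 \right)} t{\left(B \right)} = -148 + \frac{\frac{1}{2} \cdot \frac{1}{11}}{11} = -148 + \frac{1}{2} \cdot \frac{1}{11} \cdot \frac{1}{11} = -148 + \frac{1}{22} \cdot \frac{1}{11} = -148 + \frac{1}{242} = - \frac{35815}{242}$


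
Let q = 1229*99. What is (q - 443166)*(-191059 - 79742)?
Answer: 87061167495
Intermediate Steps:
q = 121671
(q - 443166)*(-191059 - 79742) = (121671 - 443166)*(-191059 - 79742) = -321495*(-270801) = 87061167495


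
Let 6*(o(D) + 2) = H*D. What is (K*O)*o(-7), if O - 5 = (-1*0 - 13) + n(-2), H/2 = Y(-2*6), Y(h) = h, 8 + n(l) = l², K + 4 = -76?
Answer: 24960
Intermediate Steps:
K = -80 (K = -4 - 76 = -80)
n(l) = -8 + l²
H = -24 (H = 2*(-2*6) = 2*(-12) = -24)
o(D) = -2 - 4*D (o(D) = -2 + (-24*D)/6 = -2 - 4*D)
O = -12 (O = 5 + ((-1*0 - 13) + (-8 + (-2)²)) = 5 + ((0 - 13) + (-8 + 4)) = 5 + (-13 - 4) = 5 - 17 = -12)
(K*O)*o(-7) = (-80*(-12))*(-2 - 4*(-7)) = 960*(-2 + 28) = 960*26 = 24960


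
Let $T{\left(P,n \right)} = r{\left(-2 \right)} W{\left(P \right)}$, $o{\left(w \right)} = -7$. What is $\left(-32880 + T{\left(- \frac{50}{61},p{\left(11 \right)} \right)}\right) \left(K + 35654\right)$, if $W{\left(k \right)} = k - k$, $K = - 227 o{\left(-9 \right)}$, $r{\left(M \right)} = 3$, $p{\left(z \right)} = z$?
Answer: $-1224549840$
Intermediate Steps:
$K = 1589$ ($K = \left(-227\right) \left(-7\right) = 1589$)
$W{\left(k \right)} = 0$
$T{\left(P,n \right)} = 0$ ($T{\left(P,n \right)} = 3 \cdot 0 = 0$)
$\left(-32880 + T{\left(- \frac{50}{61},p{\left(11 \right)} \right)}\right) \left(K + 35654\right) = \left(-32880 + 0\right) \left(1589 + 35654\right) = \left(-32880\right) 37243 = -1224549840$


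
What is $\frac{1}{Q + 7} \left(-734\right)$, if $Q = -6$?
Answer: $-734$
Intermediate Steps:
$\frac{1}{Q + 7} \left(-734\right) = \frac{1}{-6 + 7} \left(-734\right) = 1^{-1} \left(-734\right) = 1 \left(-734\right) = -734$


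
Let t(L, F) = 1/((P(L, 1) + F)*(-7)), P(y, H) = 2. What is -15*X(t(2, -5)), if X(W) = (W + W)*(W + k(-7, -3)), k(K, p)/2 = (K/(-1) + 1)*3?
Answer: -10090/147 ≈ -68.639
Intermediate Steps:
k(K, p) = 6 - 6*K (k(K, p) = 2*((K/(-1) + 1)*3) = 2*((K*(-1) + 1)*3) = 2*((-K + 1)*3) = 2*((1 - K)*3) = 2*(3 - 3*K) = 6 - 6*K)
t(L, F) = -1/(7*(2 + F)) (t(L, F) = 1/((2 + F)*(-7)) = -1/7/(2 + F) = -1/(7*(2 + F)))
X(W) = 2*W*(48 + W) (X(W) = (W + W)*(W + (6 - 6*(-7))) = (2*W)*(W + (6 + 42)) = (2*W)*(W + 48) = (2*W)*(48 + W) = 2*W*(48 + W))
-15*X(t(2, -5)) = -30*(-1/(14 + 7*(-5)))*(48 - 1/(14 + 7*(-5))) = -30*(-1/(14 - 35))*(48 - 1/(14 - 35)) = -30*(-1/(-21))*(48 - 1/(-21)) = -30*(-1*(-1/21))*(48 - 1*(-1/21)) = -30*(48 + 1/21)/21 = -30*1009/(21*21) = -15*2018/441 = -10090/147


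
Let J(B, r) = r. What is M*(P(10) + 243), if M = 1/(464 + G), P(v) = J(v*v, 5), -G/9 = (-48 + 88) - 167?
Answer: 248/1607 ≈ 0.15432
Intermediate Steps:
G = 1143 (G = -9*((-48 + 88) - 167) = -9*(40 - 167) = -9*(-127) = 1143)
P(v) = 5
M = 1/1607 (M = 1/(464 + 1143) = 1/1607 ≈ 0.00062228)
M*(P(10) + 243) = (5 + 243)/1607 = (1/1607)*248 = 248/1607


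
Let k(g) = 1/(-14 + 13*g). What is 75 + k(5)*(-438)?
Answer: 1129/17 ≈ 66.412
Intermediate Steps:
75 + k(5)*(-438) = 75 - 438/(-14 + 13*5) = 75 - 438/(-14 + 65) = 75 - 438/51 = 75 + (1/51)*(-438) = 75 - 146/17 = 1129/17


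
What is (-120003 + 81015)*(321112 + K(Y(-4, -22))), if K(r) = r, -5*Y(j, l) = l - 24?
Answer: -62599366728/5 ≈ -1.2520e+10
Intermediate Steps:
Y(j, l) = 24/5 - l/5 (Y(j, l) = -(l - 24)/5 = -(-24 + l)/5 = 24/5 - l/5)
(-120003 + 81015)*(321112 + K(Y(-4, -22))) = (-120003 + 81015)*(321112 + (24/5 - ⅕*(-22))) = -38988*(321112 + (24/5 + 22/5)) = -38988*(321112 + 46/5) = -38988*1605606/5 = -62599366728/5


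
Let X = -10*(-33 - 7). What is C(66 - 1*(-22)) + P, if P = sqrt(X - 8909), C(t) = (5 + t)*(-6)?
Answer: -558 + I*sqrt(8509) ≈ -558.0 + 92.244*I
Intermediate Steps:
X = 400 (X = -10*(-40) = 400)
C(t) = -30 - 6*t
P = I*sqrt(8509) (P = sqrt(400 - 8909) = sqrt(-8509) = I*sqrt(8509) ≈ 92.244*I)
C(66 - 1*(-22)) + P = (-30 - 6*(66 - 1*(-22))) + I*sqrt(8509) = (-30 - 6*(66 + 22)) + I*sqrt(8509) = (-30 - 6*88) + I*sqrt(8509) = (-30 - 528) + I*sqrt(8509) = -558 + I*sqrt(8509)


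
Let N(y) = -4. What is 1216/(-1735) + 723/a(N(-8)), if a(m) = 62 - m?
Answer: 391383/38170 ≈ 10.254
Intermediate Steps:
1216/(-1735) + 723/a(N(-8)) = 1216/(-1735) + 723/(62 - 1*(-4)) = 1216*(-1/1735) + 723/(62 + 4) = -1216/1735 + 723/66 = -1216/1735 + 723*(1/66) = -1216/1735 + 241/22 = 391383/38170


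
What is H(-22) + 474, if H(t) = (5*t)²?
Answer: 12574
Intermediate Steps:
H(t) = 25*t²
H(-22) + 474 = 25*(-22)² + 474 = 25*484 + 474 = 12100 + 474 = 12574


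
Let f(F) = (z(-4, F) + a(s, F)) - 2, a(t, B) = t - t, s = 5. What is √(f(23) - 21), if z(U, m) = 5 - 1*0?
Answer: 3*I*√2 ≈ 4.2426*I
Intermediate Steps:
a(t, B) = 0
z(U, m) = 5 (z(U, m) = 5 + 0 = 5)
f(F) = 3 (f(F) = (5 + 0) - 2 = 5 - 2 = 3)
√(f(23) - 21) = √(3 - 21) = √(-18) = 3*I*√2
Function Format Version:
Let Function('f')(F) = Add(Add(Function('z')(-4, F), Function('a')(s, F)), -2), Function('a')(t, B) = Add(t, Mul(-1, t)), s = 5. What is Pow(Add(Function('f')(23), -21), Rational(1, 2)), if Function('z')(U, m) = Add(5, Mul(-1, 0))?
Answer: Mul(3, I, Pow(2, Rational(1, 2))) ≈ Mul(4.2426, I)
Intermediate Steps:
Function('a')(t, B) = 0
Function('z')(U, m) = 5 (Function('z')(U, m) = Add(5, 0) = 5)
Function('f')(F) = 3 (Function('f')(F) = Add(Add(5, 0), -2) = Add(5, -2) = 3)
Pow(Add(Function('f')(23), -21), Rational(1, 2)) = Pow(Add(3, -21), Rational(1, 2)) = Pow(-18, Rational(1, 2)) = Mul(3, I, Pow(2, Rational(1, 2)))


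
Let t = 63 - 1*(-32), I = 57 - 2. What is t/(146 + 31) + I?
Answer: 9830/177 ≈ 55.537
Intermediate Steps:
I = 55
t = 95 (t = 63 + 32 = 95)
t/(146 + 31) + I = 95/(146 + 31) + 55 = 95/177 + 55 = 9830/177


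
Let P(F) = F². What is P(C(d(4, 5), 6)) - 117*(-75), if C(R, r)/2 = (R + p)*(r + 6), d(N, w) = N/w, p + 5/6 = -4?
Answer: 453631/25 ≈ 18145.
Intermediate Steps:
p = -29/6 (p = -⅚ - 4 = -29/6 ≈ -4.8333)
C(R, r) = 2*(6 + r)*(-29/6 + R) (C(R, r) = 2*((R - 29/6)*(r + 6)) = 2*((-29/6 + R)*(6 + r)) = 2*((6 + r)*(-29/6 + R)) = 2*(6 + r)*(-29/6 + R))
P(C(d(4, 5), 6)) - 117*(-75) = (-58 + 12*(4/5) - 29/3*6 + 2*(4/5)*6)² - 117*(-75) = (-58 + 12*(4*(⅕)) - 58 + 2*(4*(⅕))*6)² + 8775 = (-58 + 12*(⅘) - 58 + 2*(⅘)*6)² + 8775 = (-58 + 48/5 - 58 + 48/5)² + 8775 = (-484/5)² + 8775 = 234256/25 + 8775 = 453631/25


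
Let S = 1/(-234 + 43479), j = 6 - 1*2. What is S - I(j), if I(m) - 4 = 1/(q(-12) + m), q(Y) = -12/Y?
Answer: -181628/43245 ≈ -4.2000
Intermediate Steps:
j = 4 (j = 6 - 2 = 4)
S = 1/43245 ≈ 2.3124e-5
I(m) = 4 + 1/(1 + m) (I(m) = 4 + 1/(-12/(-12) + m) = 4 + 1/(-12*(-1/12) + m) = 4 + 1/(1 + m))
S - I(j) = 1/43245 - (5 + 4*4)/(1 + 4) = 1/43245 - (5 + 16)/5 = 1/43245 - 21/5 = -181628/43245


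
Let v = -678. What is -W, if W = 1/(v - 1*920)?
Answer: 1/1598 ≈ 0.00062578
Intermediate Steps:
W = -1/1598 (W = 1/(-678 - 1*920) = 1/(-678 - 920) = 1/(-1598) = -1/1598 ≈ -0.00062578)
-W = -1*(-1/1598) = 1/1598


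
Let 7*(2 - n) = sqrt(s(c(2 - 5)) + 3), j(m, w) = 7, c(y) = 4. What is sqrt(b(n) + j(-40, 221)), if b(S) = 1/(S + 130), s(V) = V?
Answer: sqrt(6475 - 7*sqrt(7))/sqrt(924 - sqrt(7)) ≈ 2.6472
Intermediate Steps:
n = 2 - sqrt(7)/7 (n = 2 - sqrt(4 + 3)/7 = 2 - sqrt(7)/7 ≈ 1.6220)
b(S) = 1/(130 + S)
sqrt(b(n) + j(-40, 221)) = sqrt(1/(130 + (2 - sqrt(7)/7)) + 7) = sqrt(1/(132 - sqrt(7)/7) + 7) = sqrt(7 + 1/(132 - sqrt(7)/7))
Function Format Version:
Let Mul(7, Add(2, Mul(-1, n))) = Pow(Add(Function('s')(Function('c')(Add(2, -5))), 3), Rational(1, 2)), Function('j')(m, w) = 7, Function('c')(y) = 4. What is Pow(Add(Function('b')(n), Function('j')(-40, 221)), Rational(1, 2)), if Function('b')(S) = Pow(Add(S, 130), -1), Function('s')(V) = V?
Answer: Mul(Pow(Add(924, Mul(-1, Pow(7, Rational(1, 2)))), Rational(-1, 2)), Pow(Add(6475, Mul(-7, Pow(7, Rational(1, 2)))), Rational(1, 2))) ≈ 2.6472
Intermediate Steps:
n = Add(2, Mul(Rational(-1, 7), Pow(7, Rational(1, 2)))) (n = Add(2, Mul(Rational(-1, 7), Pow(Add(4, 3), Rational(1, 2)))) = Add(2, Mul(Rational(-1, 7), Pow(7, Rational(1, 2)))) ≈ 1.6220)
Function('b')(S) = Pow(Add(130, S), -1)
Pow(Add(Function('b')(n), Function('j')(-40, 221)), Rational(1, 2)) = Pow(Add(Pow(Add(130, Add(2, Mul(Rational(-1, 7), Pow(7, Rational(1, 2))))), -1), 7), Rational(1, 2)) = Pow(Add(Pow(Add(132, Mul(Rational(-1, 7), Pow(7, Rational(1, 2)))), -1), 7), Rational(1, 2)) = Pow(Add(7, Pow(Add(132, Mul(Rational(-1, 7), Pow(7, Rational(1, 2)))), -1)), Rational(1, 2))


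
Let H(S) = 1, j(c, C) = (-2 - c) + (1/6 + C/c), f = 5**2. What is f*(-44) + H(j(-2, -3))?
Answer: -1099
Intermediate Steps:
f = 25
j(c, C) = -11/6 - c + C/c (j(c, C) = (-2 - c) + (1*(1/6) + C/c) = (-2 - c) + (1/6 + C/c) = -11/6 - c + C/c)
f*(-44) + H(j(-2, -3)) = 25*(-44) + 1 = -1100 + 1 = -1099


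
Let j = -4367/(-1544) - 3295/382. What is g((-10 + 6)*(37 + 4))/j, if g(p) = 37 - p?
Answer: -19758568/569881 ≈ -34.671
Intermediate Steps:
j = -1709643/294904 (j = -4367*(-1/1544) - 3295*1/382 = 4367/1544 - 3295/382 = -1709643/294904 ≈ -5.7973)
g((-10 + 6)*(37 + 4))/j = (37 - (-10 + 6)*(37 + 4))/(-1709643/294904) = (37 - (-4)*41)*(-294904/1709643) = (37 - 1*(-164))*(-294904/1709643) = (37 + 164)*(-294904/1709643) = 201*(-294904/1709643) = -19758568/569881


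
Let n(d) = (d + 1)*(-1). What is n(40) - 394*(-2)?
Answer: 747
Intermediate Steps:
n(d) = -1 - d (n(d) = (1 + d)*(-1) = -1 - d)
n(40) - 394*(-2) = (-1 - 1*40) - 394*(-2) = (-1 - 40) + 788 = -41 + 788 = 747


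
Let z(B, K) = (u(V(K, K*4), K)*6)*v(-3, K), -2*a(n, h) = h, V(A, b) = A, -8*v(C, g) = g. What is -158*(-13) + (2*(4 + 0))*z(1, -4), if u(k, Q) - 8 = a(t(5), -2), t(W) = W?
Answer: 2270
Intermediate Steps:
v(C, g) = -g/8
a(n, h) = -h/2
u(k, Q) = 9 (u(k, Q) = 8 - ½*(-2) = 8 + 1 = 9)
z(B, K) = -27*K/4 (z(B, K) = (9*6)*(-K/8) = 54*(-K/8) = -27*K/4)
-158*(-13) + (2*(4 + 0))*z(1, -4) = -158*(-13) + (2*(4 + 0))*(-27/4*(-4)) = 2054 + (2*4)*27 = 2054 + 8*27 = 2054 + 216 = 2270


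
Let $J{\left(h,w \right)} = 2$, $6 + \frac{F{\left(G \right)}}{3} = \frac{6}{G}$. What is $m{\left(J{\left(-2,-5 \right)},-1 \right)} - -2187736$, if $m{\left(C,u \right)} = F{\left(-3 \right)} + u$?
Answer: $2187711$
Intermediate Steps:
$F{\left(G \right)} = -18 + \frac{18}{G}$ ($F{\left(G \right)} = -18 + 3 \frac{6}{G} = -18 + \frac{18}{G}$)
$m{\left(C,u \right)} = -24 + u$ ($m{\left(C,u \right)} = \left(-18 + \frac{18}{-3}\right) + u = \left(-18 + 18 \left(- \frac{1}{3}\right)\right) + u = \left(-18 - 6\right) + u = -24 + u$)
$m{\left(J{\left(-2,-5 \right)},-1 \right)} - -2187736 = \left(-24 - 1\right) - -2187736 = -25 + 2187736 = 2187711$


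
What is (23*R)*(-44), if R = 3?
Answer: -3036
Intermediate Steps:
(23*R)*(-44) = (23*3)*(-44) = 69*(-44) = -3036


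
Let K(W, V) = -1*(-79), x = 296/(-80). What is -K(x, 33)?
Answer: -79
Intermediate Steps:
x = -37/10 (x = 296*(-1/80) = -37/10 ≈ -3.7000)
K(W, V) = 79
-K(x, 33) = -1*79 = -79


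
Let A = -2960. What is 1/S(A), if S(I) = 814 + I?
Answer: -1/2146 ≈ -0.00046598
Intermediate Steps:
1/S(A) = 1/(814 - 2960) = 1/(-2146) = -1/2146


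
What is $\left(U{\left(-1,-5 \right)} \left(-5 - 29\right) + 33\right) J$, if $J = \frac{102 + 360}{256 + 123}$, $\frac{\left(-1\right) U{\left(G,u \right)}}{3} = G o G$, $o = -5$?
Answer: $- \frac{220374}{379} \approx -581.46$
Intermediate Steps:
$U{\left(G,u \right)} = 15 G^{2}$ ($U{\left(G,u \right)} = - 3 G \left(-5\right) G = - 3 - 5 G G = - 3 \left(- 5 G^{2}\right) = 15 G^{2}$)
$J = \frac{462}{379} \approx 1.219$
$\left(U{\left(-1,-5 \right)} \left(-5 - 29\right) + 33\right) J = \left(15 \left(-1\right)^{2} \left(-5 - 29\right) + 33\right) \frac{462}{379} = \left(15 \cdot 1 \left(-5 - 29\right) + 33\right) \frac{462}{379} = \left(15 \left(-34\right) + 33\right) \frac{462}{379} = \left(-510 + 33\right) \frac{462}{379} = \left(-477\right) \frac{462}{379} = - \frac{220374}{379}$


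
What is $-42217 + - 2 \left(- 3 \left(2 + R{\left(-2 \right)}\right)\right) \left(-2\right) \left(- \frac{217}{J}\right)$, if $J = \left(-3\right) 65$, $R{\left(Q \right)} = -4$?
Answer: $- \frac{2742369}{65} \approx -42190.0$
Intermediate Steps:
$J = -195$
$-42217 + - 2 \left(- 3 \left(2 + R{\left(-2 \right)}\right)\right) \left(-2\right) \left(- \frac{217}{J}\right) = -42217 + - 2 \left(- 3 \left(2 - 4\right)\right) \left(-2\right) \left(- \frac{217}{-195}\right) = -42217 + - 2 \left(\left(-3\right) \left(-2\right)\right) \left(-2\right) \left(\left(-217\right) \left(- \frac{1}{195}\right)\right) = -42217 + \left(-2\right) 6 \left(-2\right) \frac{217}{195} = -42217 + \left(-12\right) \left(-2\right) \frac{217}{195} = -42217 + 24 \cdot \frac{217}{195} = -42217 + \frac{1736}{65} = - \frac{2742369}{65}$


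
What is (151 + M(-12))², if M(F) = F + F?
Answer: 16129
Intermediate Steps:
M(F) = 2*F
(151 + M(-12))² = (151 + 2*(-12))² = (151 - 24)² = 127² = 16129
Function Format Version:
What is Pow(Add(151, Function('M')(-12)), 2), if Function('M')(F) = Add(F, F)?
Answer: 16129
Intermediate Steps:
Function('M')(F) = Mul(2, F)
Pow(Add(151, Function('M')(-12)), 2) = Pow(Add(151, Mul(2, -12)), 2) = Pow(Add(151, -24), 2) = Pow(127, 2) = 16129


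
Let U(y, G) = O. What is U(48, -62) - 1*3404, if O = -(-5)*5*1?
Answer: -3379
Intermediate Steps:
O = 25 (O = -5*(-5)*1 = 25*1 = 25)
U(y, G) = 25
U(48, -62) - 1*3404 = 25 - 1*3404 = 25 - 3404 = -3379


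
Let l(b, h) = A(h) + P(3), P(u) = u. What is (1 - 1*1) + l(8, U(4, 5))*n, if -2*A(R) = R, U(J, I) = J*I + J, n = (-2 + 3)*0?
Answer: 0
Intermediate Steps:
n = 0 (n = 1*0 = 0)
U(J, I) = J + I*J (U(J, I) = I*J + J = J + I*J)
A(R) = -R/2
l(b, h) = 3 - h/2 (l(b, h) = -h/2 + 3 = 3 - h/2)
(1 - 1*1) + l(8, U(4, 5))*n = (1 - 1*1) + (3 - 2*(1 + 5))*0 = (1 - 1) + (3 - 2*6)*0 = 0 + (3 - ½*24)*0 = 0 + (3 - 12)*0 = 0 - 9*0 = 0 + 0 = 0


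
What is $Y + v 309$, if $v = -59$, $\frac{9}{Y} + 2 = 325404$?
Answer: $- \frac{5932403853}{325402} \approx -18231.0$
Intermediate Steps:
$Y = \frac{9}{325402}$ ($Y = \frac{9}{-2 + 325404} = \frac{9}{325402} \approx 2.7658 \cdot 10^{-5}$)
$Y + v 309 = \frac{9}{325402} - 18231 = - \frac{5932403853}{325402}$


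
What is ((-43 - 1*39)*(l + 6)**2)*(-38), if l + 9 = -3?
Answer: 112176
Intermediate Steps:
l = -12 (l = -9 - 3 = -12)
((-43 - 1*39)*(l + 6)**2)*(-38) = ((-43 - 1*39)*(-12 + 6)**2)*(-38) = ((-43 - 39)*(-6)**2)*(-38) = -82*36*(-38) = -2952*(-38) = 112176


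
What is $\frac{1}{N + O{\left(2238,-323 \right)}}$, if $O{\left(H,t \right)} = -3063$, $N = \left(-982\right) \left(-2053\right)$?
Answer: $\frac{1}{2012983} \approx 4.9678 \cdot 10^{-7}$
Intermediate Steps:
$N = 2016046$
$\frac{1}{N + O{\left(2238,-323 \right)}} = \frac{1}{2016046 - 3063} = \frac{1}{2012983}$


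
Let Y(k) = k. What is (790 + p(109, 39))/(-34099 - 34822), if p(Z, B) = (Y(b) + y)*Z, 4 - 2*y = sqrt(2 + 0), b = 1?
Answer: -1117/68921 + 109*sqrt(2)/137842 ≈ -0.015089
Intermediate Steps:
y = 2 - sqrt(2)/2 (y = 2 - sqrt(2 + 0)/2 = 2 - sqrt(2)/2 ≈ 1.2929)
p(Z, B) = Z*(3 - sqrt(2)/2) (p(Z, B) = (1 + (2 - sqrt(2)/2))*Z = (3 - sqrt(2)/2)*Z = Z*(3 - sqrt(2)/2))
(790 + p(109, 39))/(-34099 - 34822) = (790 + (1/2)*109*(6 - sqrt(2)))/(-34099 - 34822) = (790 + (327 - 109*sqrt(2)/2))/(-68921) = (1117 - 109*sqrt(2)/2)*(-1/68921) = -1117/68921 + 109*sqrt(2)/137842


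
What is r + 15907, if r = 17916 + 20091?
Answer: 53914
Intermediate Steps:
r = 38007
r + 15907 = 38007 + 15907 = 53914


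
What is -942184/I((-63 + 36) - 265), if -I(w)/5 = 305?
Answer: 942184/1525 ≈ 617.83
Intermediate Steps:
I(w) = -1525 (I(w) = -5*305 = -1525)
-942184/I((-63 + 36) - 265) = -942184/(-1525) = -942184*(-1/1525) = 942184/1525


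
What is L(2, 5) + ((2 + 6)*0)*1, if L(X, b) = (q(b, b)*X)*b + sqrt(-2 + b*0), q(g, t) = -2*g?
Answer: -100 + I*sqrt(2) ≈ -100.0 + 1.4142*I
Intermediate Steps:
L(X, b) = I*sqrt(2) - 2*X*b**2 (L(X, b) = ((-2*b)*X)*b + sqrt(-2 + b*0) = (-2*X*b)*b + sqrt(-2 + 0) = -2*X*b**2 + sqrt(-2) = -2*X*b**2 + I*sqrt(2) = I*sqrt(2) - 2*X*b**2)
L(2, 5) + ((2 + 6)*0)*1 = (I*sqrt(2) - 2*2*5**2) + ((2 + 6)*0)*1 = (I*sqrt(2) - 2*2*25) + (8*0)*1 = (I*sqrt(2) - 100) + 0*1 = (-100 + I*sqrt(2)) + 0 = -100 + I*sqrt(2)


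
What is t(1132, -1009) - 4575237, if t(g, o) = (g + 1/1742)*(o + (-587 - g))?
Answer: -6674764407/871 ≈ -7.6633e+6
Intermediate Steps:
t(g, o) = (1/1742 + g)*(-587 + o - g) (t(g, o) = (g + 1/1742)*(-587 + o - g) = (1/1742 + g)*(-587 + o - g))
t(1132, -1009) - 4575237 = (-587/1742 - 1*1132² - 1022555/1742*1132 + (1/1742)*(-1009) + 1132*(-1009)) - 4575237 = (-587/1742 - 1*1281424 - 578766130/871 - 1009/1742 - 1142188) - 4575237 = (-587/1742 - 1281424 - 578766130/871 - 1009/1742 - 1142188) - 4575237 = -2689732980/871 - 4575237 = -6674764407/871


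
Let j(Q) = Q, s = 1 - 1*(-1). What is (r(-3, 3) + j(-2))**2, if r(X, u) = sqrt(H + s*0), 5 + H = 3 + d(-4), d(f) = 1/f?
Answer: 7/4 - 6*I ≈ 1.75 - 6.0*I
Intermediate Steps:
d(f) = 1/f
s = 2 (s = 1 + 1 = 2)
H = -9/4 (H = -5 + (3 + 1/(-4)) = -5 + (3 - 1/4) = -5 + 11/4 = -9/4 ≈ -2.2500)
r(X, u) = 3*I/2 (r(X, u) = sqrt(-9/4 + 2*0) = sqrt(-9/4 + 0) = sqrt(-9/4) = 3*I/2)
(r(-3, 3) + j(-2))**2 = (3*I/2 - 2)**2 = (-2 + 3*I/2)**2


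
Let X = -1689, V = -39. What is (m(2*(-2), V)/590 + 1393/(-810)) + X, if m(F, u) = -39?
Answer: -40401328/23895 ≈ -1690.8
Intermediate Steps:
(m(2*(-2), V)/590 + 1393/(-810)) + X = (-39/590 + 1393/(-810)) - 1689 = (-39*1/590 + 1393*(-1/810)) - 1689 = (-39/590 - 1393/810) - 1689 = -42673/23895 - 1689 = -40401328/23895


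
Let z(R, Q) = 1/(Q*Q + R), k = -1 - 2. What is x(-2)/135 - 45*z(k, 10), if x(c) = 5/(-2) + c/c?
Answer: -4147/8730 ≈ -0.47503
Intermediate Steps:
k = -3
z(R, Q) = 1/(R + Q²) (z(R, Q) = 1/(Q² + R) = 1/(R + Q²))
x(c) = -3/2 (x(c) = 5*(-½) + 1 = -5/2 + 1 = -3/2)
x(-2)/135 - 45*z(k, 10) = -3/2/135 - 45/(-3 + 10²) = -3/2*1/135 - 45/(-3 + 100) = -1/90 - 45/97 = -4147/8730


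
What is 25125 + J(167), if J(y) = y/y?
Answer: 25126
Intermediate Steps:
J(y) = 1
25125 + J(167) = 25125 + 1 = 25126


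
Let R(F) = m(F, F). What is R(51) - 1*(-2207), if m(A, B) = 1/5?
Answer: 11036/5 ≈ 2207.2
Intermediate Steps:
m(A, B) = ⅕ (m(A, B) = 1*(⅕) = ⅕)
R(F) = ⅕
R(51) - 1*(-2207) = ⅕ - 1*(-2207) = ⅕ + 2207 = 11036/5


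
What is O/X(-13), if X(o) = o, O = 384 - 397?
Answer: 1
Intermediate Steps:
O = -13
O/X(-13) = -13/(-13) = -13*(-1/13) = 1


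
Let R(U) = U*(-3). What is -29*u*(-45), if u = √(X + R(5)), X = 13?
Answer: 1305*I*√2 ≈ 1845.5*I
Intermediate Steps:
R(U) = -3*U
u = I*√2 (u = √(13 - 3*5) = √(13 - 15) = √(-2) = I*√2 ≈ 1.4142*I)
-29*u*(-45) = -29*I*√2*(-45) = 1305*I*√2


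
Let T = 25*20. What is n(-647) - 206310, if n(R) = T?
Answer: -205810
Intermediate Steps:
T = 500
n(R) = 500
n(-647) - 206310 = 500 - 206310 = -205810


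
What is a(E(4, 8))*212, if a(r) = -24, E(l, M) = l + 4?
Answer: -5088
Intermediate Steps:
E(l, M) = 4 + l
a(E(4, 8))*212 = -24*212 = -5088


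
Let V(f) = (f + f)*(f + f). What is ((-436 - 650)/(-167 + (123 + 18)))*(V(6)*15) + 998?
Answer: 1185854/13 ≈ 91220.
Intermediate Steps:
V(f) = 4*f² (V(f) = (2*f)*(2*f) = 4*f²)
((-436 - 650)/(-167 + (123 + 18)))*(V(6)*15) + 998 = ((-436 - 650)/(-167 + (123 + 18)))*((4*6²)*15) + 998 = (-1086/(-167 + 141))*((4*36)*15) + 998 = (-1086/(-26))*(144*15) + 998 = -1086*(-1/26)*2160 + 998 = (543/13)*2160 + 998 = 1172880/13 + 998 = 1185854/13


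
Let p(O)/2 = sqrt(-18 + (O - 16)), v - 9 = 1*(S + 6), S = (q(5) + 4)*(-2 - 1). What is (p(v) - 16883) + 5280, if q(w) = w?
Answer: -11603 + 2*I*sqrt(46) ≈ -11603.0 + 13.565*I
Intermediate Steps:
S = -27 (S = (5 + 4)*(-2 - 1) = 9*(-3) = -27)
v = -12 (v = 9 + 1*(-27 + 6) = 9 + 1*(-21) = 9 - 21 = -12)
p(O) = 2*sqrt(-34 + O) (p(O) = 2*sqrt(-18 + (O - 16)) = 2*sqrt(-18 + (-16 + O)) = 2*sqrt(-34 + O))
(p(v) - 16883) + 5280 = (2*sqrt(-34 - 12) - 16883) + 5280 = (2*sqrt(-46) - 16883) + 5280 = (2*(I*sqrt(46)) - 16883) + 5280 = (2*I*sqrt(46) - 16883) + 5280 = (-16883 + 2*I*sqrt(46)) + 5280 = -11603 + 2*I*sqrt(46)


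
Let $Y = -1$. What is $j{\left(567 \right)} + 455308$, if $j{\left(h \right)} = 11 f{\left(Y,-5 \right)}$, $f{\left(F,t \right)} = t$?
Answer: $455253$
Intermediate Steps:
$j{\left(h \right)} = -55$ ($j{\left(h \right)} = 11 \left(-5\right) = -55$)
$j{\left(567 \right)} + 455308 = -55 + 455308 = 455253$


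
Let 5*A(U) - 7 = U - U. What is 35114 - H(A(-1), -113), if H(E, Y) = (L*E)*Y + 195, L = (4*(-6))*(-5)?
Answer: 53903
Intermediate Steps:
L = 120 (L = -24*(-5) = 120)
A(U) = 7/5 (A(U) = 7/5 + (U - U)/5 = 7/5 + (⅕)*0 = 7/5 + 0 = 7/5)
H(E, Y) = 195 + 120*E*Y (H(E, Y) = (120*E)*Y + 195 = 120*E*Y + 195 = 195 + 120*E*Y)
35114 - H(A(-1), -113) = 35114 - (195 + 120*(7/5)*(-113)) = 35114 - (195 - 18984) = 35114 - 1*(-18789) = 35114 + 18789 = 53903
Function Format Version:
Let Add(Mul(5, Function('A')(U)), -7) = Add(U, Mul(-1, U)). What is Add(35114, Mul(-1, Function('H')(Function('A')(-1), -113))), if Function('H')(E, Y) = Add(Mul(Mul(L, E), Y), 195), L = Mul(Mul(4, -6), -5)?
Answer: 53903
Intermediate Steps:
L = 120 (L = Mul(-24, -5) = 120)
Function('A')(U) = Rational(7, 5) (Function('A')(U) = Add(Rational(7, 5), Mul(Rational(1, 5), Add(U, Mul(-1, U)))) = Add(Rational(7, 5), Mul(Rational(1, 5), 0)) = Add(Rational(7, 5), 0) = Rational(7, 5))
Function('H')(E, Y) = Add(195, Mul(120, E, Y)) (Function('H')(E, Y) = Add(Mul(Mul(120, E), Y), 195) = Add(Mul(120, E, Y), 195) = Add(195, Mul(120, E, Y)))
Add(35114, Mul(-1, Function('H')(Function('A')(-1), -113))) = Add(35114, Mul(-1, Add(195, Mul(120, Rational(7, 5), -113)))) = Add(35114, Mul(-1, Add(195, -18984))) = Add(35114, Mul(-1, -18789)) = Add(35114, 18789) = 53903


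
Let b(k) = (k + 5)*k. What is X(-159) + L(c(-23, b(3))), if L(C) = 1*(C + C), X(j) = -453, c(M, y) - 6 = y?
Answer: -393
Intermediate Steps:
b(k) = k*(5 + k) (b(k) = (5 + k)*k = k*(5 + k))
c(M, y) = 6 + y
L(C) = 2*C (L(C) = 1*(2*C) = 2*C)
X(-159) + L(c(-23, b(3))) = -453 + 2*(6 + 3*(5 + 3)) = -453 + 2*(6 + 3*8) = -453 + 2*(6 + 24) = -453 + 2*30 = -453 + 60 = -393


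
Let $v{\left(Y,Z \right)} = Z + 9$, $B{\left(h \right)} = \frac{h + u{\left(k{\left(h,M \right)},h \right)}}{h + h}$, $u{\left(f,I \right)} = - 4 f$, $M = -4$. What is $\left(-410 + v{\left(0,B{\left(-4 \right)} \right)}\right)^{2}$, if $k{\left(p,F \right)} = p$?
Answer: $\frac{648025}{4} \approx 1.6201 \cdot 10^{5}$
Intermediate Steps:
$B{\left(h \right)} = - \frac{3}{2}$ ($B{\left(h \right)} = \frac{h - 4 h}{h + h} = \frac{\left(-3\right) h}{2 h} = - 3 h \frac{1}{2 h} = - \frac{3}{2}$)
$v{\left(Y,Z \right)} = 9 + Z$
$\left(-410 + v{\left(0,B{\left(-4 \right)} \right)}\right)^{2} = \left(-410 + \left(9 - \frac{3}{2}\right)\right)^{2} = \left(-410 + \frac{15}{2}\right)^{2} = \left(- \frac{805}{2}\right)^{2} = \frac{648025}{4}$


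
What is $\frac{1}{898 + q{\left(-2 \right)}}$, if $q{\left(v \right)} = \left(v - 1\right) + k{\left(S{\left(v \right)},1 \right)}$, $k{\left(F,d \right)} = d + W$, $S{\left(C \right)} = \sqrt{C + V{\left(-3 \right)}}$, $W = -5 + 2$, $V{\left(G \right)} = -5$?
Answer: $\frac{1}{893} \approx 0.0011198$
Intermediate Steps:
$W = -3$
$S{\left(C \right)} = \sqrt{-5 + C}$ ($S{\left(C \right)} = \sqrt{C - 5} = \sqrt{-5 + C}$)
$k{\left(F,d \right)} = -3 + d$ ($k{\left(F,d \right)} = d - 3 = -3 + d$)
$q{\left(v \right)} = -3 + v$ ($q{\left(v \right)} = \left(v - 1\right) + \left(-3 + 1\right) = \left(-1 + v\right) - 2 = -3 + v$)
$\frac{1}{898 + q{\left(-2 \right)}} = \frac{1}{898 - 5} = \frac{1}{893}$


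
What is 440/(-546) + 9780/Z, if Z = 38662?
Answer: -224450/405951 ≈ -0.55290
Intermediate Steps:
440/(-546) + 9780/Z = 440/(-546) + 9780/38662 = 440*(-1/546) + 9780*(1/38662) = -220/273 + 4890/19331 = -224450/405951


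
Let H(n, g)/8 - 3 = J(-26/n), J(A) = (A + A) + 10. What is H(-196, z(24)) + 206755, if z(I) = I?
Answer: 10136195/49 ≈ 2.0686e+5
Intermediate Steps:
J(A) = 10 + 2*A (J(A) = 2*A + 10 = 10 + 2*A)
H(n, g) = 104 - 416/n (H(n, g) = 24 + 8*(10 + 2*(-26/n)) = 24 + 8*(10 - 52/n) = 24 + (80 - 416/n) = 104 - 416/n)
H(-196, z(24)) + 206755 = (104 - 416/(-196)) + 206755 = (104 - 416*(-1/196)) + 206755 = (104 + 104/49) + 206755 = 5200/49 + 206755 = 10136195/49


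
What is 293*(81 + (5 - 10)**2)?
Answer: 31058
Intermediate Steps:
293*(81 + (5 - 10)**2) = 293*(81 + (-5)**2) = 293*(81 + 25) = 293*106 = 31058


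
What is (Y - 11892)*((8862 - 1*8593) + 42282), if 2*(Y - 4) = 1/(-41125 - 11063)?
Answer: -52798212198839/104376 ≈ -5.0585e+8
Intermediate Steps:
Y = 417503/104376 (Y = 4 + 1/(2*(-41125 - 11063)) = 4 + (½)/(-52188) = 4 + (½)*(-1/52188) = 4 - 1/104376 = 417503/104376 ≈ 4.0000)
(Y - 11892)*((8862 - 1*8593) + 42282) = (417503/104376 - 11892)*((8862 - 1*8593) + 42282) = -1240821889*((8862 - 8593) + 42282)/104376 = -1240821889*(269 + 42282)/104376 = -1240821889/104376*42551 = -52798212198839/104376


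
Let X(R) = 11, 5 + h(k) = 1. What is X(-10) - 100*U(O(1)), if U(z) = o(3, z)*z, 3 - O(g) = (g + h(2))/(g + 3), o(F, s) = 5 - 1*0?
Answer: -1864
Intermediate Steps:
h(k) = -4 (h(k) = -5 + 1 = -4)
o(F, s) = 5 (o(F, s) = 5 + 0 = 5)
O(g) = 3 - (-4 + g)/(3 + g) (O(g) = 3 - (g - 4)/(g + 3) = 3 - (-4 + g)/(3 + g))
U(z) = 5*z
X(-10) - 100*U(O(1)) = 11 - 500*(13 + 2*1)/(3 + 1) = 11 - 500*(13 + 2)/4 = 11 - 500*(1/4)*15 = 11 - 500*15/4 = 11 - 100*75/4 = 11 - 1875 = -1864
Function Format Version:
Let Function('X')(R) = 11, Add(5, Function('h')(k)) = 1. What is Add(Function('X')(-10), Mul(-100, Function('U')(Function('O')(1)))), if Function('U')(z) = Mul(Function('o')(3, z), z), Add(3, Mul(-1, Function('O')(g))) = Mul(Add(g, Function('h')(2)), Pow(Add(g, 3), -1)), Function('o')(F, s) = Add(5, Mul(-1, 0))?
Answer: -1864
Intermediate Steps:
Function('h')(k) = -4 (Function('h')(k) = Add(-5, 1) = -4)
Function('o')(F, s) = 5 (Function('o')(F, s) = Add(5, 0) = 5)
Function('O')(g) = Add(3, Mul(-1, Pow(Add(3, g), -1), Add(-4, g))) (Function('O')(g) = Add(3, Mul(-1, Mul(Add(g, -4), Pow(Add(g, 3), -1)))) = Add(3, Mul(-1, Mul(Add(-4, g), Pow(Add(3, g), -1)))) = Add(3, Mul(-1, Mul(Pow(Add(3, g), -1), Add(-4, g)))) = Add(3, Mul(-1, Pow(Add(3, g), -1), Add(-4, g))))
Function('U')(z) = Mul(5, z)
Add(Function('X')(-10), Mul(-100, Function('U')(Function('O')(1)))) = Add(11, Mul(-100, Mul(5, Mul(Pow(Add(3, 1), -1), Add(13, Mul(2, 1)))))) = Add(11, Mul(-100, Mul(5, Mul(Pow(4, -1), Add(13, 2))))) = Add(11, Mul(-100, Mul(5, Mul(Rational(1, 4), 15)))) = Add(11, Mul(-100, Mul(5, Rational(15, 4)))) = Add(11, Mul(-100, Rational(75, 4))) = Add(11, -1875) = -1864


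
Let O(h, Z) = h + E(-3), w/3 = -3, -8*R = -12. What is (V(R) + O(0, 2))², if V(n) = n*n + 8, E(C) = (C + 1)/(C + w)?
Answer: 15625/144 ≈ 108.51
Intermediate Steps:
R = 3/2 (R = -⅛*(-12) = 3/2 ≈ 1.5000)
w = -9 (w = 3*(-3) = -9)
E(C) = (1 + C)/(-9 + C) (E(C) = (C + 1)/(C - 9) = (1 + C)/(-9 + C))
V(n) = 8 + n² (V(n) = n² + 8 = 8 + n²)
O(h, Z) = ⅙ + h (O(h, Z) = h + (1 - 3)/(-9 - 3) = h - 2/(-12) = h - 1/12*(-2) = h + ⅙ = ⅙ + h)
(V(R) + O(0, 2))² = ((8 + (3/2)²) + (⅙ + 0))² = ((8 + 9/4) + ⅙)² = (41/4 + ⅙)² = (125/12)² = 15625/144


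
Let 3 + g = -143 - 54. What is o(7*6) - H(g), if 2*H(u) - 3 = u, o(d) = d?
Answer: 281/2 ≈ 140.50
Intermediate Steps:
g = -200 (g = -3 + (-143 - 54) = -3 - 197 = -200)
H(u) = 3/2 + u/2
o(7*6) - H(g) = 7*6 - (3/2 + (½)*(-200)) = 42 - (3/2 - 100) = 42 - 1*(-197/2) = 42 + 197/2 = 281/2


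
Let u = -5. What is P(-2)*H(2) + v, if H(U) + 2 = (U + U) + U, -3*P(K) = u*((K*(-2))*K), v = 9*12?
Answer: 164/3 ≈ 54.667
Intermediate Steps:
v = 108
P(K) = -10*K²/3 (P(K) = -(-5)*(K*(-2))*K/3 = -(-5)*(-2*K)*K/3 = -(-5)*(-2*K²)/3 = -10*K²/3)
H(U) = -2 + 3*U (H(U) = -2 + ((U + U) + U) = -2 + (2*U + U) = -2 + 3*U)
P(-2)*H(2) + v = (-10/3*(-2)²)*(-2 + 3*2) + 108 = (-10/3*4)*(-2 + 6) + 108 = -40/3*4 + 108 = -160/3 + 108 = 164/3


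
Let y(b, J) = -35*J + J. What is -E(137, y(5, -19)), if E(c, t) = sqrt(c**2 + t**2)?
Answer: -sqrt(436085) ≈ -660.37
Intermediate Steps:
y(b, J) = -34*J
-E(137, y(5, -19)) = -sqrt(137**2 + (-34*(-19))**2) = -sqrt(18769 + 646**2) = -sqrt(18769 + 417316) = -sqrt(436085)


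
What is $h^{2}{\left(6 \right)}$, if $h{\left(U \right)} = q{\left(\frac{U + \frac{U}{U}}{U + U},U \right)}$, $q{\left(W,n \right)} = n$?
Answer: $36$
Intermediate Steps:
$h{\left(U \right)} = U$
$h^{2}{\left(6 \right)} = 6^{2} = 36$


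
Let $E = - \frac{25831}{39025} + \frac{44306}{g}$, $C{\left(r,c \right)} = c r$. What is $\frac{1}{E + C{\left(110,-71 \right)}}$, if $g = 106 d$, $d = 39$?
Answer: $- \frac{80664675}{629179983602} \approx -0.00012821$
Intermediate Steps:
$g = 4134$ ($g = 106 \cdot 39 = 4134$)
$E = \frac{811128148}{80664675}$ ($E = - \frac{25831}{39025} + \frac{44306}{4134} = \left(-25831\right) \frac{1}{39025} + 44306 \cdot \frac{1}{4134} = - \frac{25831}{39025} + \frac{22153}{2067} = \frac{811128148}{80664675} \approx 10.056$)
$\frac{1}{E + C{\left(110,-71 \right)}} = \frac{1}{\frac{811128148}{80664675} - 7810} = \frac{1}{- \frac{629179983602}{80664675}} = - \frac{80664675}{629179983602}$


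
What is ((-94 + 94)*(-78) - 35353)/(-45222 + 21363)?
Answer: 35353/23859 ≈ 1.4817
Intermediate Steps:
((-94 + 94)*(-78) - 35353)/(-45222 + 21363) = (0*(-78) - 35353)/(-23859) = (0 - 35353)*(-1/23859) = -35353*(-1/23859) = 35353/23859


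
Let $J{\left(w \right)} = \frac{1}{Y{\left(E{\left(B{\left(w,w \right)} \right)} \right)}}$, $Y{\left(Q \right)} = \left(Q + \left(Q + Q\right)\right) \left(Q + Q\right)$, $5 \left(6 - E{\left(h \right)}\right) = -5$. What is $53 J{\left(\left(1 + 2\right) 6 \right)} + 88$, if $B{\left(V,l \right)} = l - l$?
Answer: $\frac{25925}{294} \approx 88.18$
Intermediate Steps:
$B{\left(V,l \right)} = 0$
$E{\left(h \right)} = 7$ ($E{\left(h \right)} = 6 - -1 = 6 + 1 = 7$)
$Y{\left(Q \right)} = 6 Q^{2}$ ($Y{\left(Q \right)} = \left(Q + 2 Q\right) 2 Q = 3 Q 2 Q = 6 Q^{2}$)
$J{\left(w \right)} = \frac{1}{294}$ ($J{\left(w \right)} = \frac{1}{6 \cdot 7^{2}} = \frac{1}{6 \cdot 49} = \frac{1}{294}$)
$53 J{\left(\left(1 + 2\right) 6 \right)} + 88 = 53 \cdot \frac{1}{294} + 88 = \frac{53}{294} + 88 = \frac{25925}{294}$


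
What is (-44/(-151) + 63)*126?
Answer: 1204182/151 ≈ 7974.7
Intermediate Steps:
(-44/(-151) + 63)*126 = (-44*(-1/151) + 63)*126 = (44/151 + 63)*126 = (9557/151)*126 = 1204182/151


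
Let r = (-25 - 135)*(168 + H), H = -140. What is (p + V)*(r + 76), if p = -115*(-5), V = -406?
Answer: -744276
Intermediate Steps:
p = 575
r = -4480 (r = (-25 - 135)*(168 - 140) = -160*28 = -4480)
(p + V)*(r + 76) = (575 - 406)*(-4480 + 76) = 169*(-4404) = -744276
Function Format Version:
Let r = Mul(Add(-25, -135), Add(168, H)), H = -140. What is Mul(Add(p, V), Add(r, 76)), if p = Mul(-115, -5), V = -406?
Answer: -744276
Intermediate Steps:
p = 575
r = -4480 (r = Mul(Add(-25, -135), Add(168, -140)) = Mul(-160, 28) = -4480)
Mul(Add(p, V), Add(r, 76)) = Mul(Add(575, -406), Add(-4480, 76)) = Mul(169, -4404) = -744276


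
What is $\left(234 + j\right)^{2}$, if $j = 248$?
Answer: $232324$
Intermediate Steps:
$\left(234 + j\right)^{2} = \left(234 + 248\right)^{2} = 482^{2} = 232324$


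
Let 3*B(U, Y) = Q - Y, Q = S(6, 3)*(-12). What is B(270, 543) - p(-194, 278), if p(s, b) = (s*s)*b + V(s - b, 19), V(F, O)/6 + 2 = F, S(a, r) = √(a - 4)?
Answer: -10460145 - 4*√2 ≈ -1.0460e+7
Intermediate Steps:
S(a, r) = √(-4 + a)
V(F, O) = -12 + 6*F
p(s, b) = -12 - 6*b + 6*s + b*s² (p(s, b) = (s*s)*b + (-12 + 6*(s - b)) = s²*b + (-12 + (-6*b + 6*s)) = b*s² + (-12 - 6*b + 6*s) = -12 - 6*b + 6*s + b*s²)
Q = -12*√2 (Q = √(-4 + 6)*(-12) = √2*(-12) = -12*√2 ≈ -16.971)
B(U, Y) = -4*√2 - Y/3 (B(U, Y) = (-12*√2 - Y)/3 = (-Y - 12*√2)/3 = -4*√2 - Y/3)
B(270, 543) - p(-194, 278) = (-4*√2 - ⅓*543) - (-12 - 6*278 + 6*(-194) + 278*(-194)²) = (-4*√2 - 181) - (-12 - 1668 - 1164 + 278*37636) = (-181 - 4*√2) - (-12 - 1668 - 1164 + 10462808) = (-181 - 4*√2) - 1*10459964 = (-181 - 4*√2) - 10459964 = -10460145 - 4*√2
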